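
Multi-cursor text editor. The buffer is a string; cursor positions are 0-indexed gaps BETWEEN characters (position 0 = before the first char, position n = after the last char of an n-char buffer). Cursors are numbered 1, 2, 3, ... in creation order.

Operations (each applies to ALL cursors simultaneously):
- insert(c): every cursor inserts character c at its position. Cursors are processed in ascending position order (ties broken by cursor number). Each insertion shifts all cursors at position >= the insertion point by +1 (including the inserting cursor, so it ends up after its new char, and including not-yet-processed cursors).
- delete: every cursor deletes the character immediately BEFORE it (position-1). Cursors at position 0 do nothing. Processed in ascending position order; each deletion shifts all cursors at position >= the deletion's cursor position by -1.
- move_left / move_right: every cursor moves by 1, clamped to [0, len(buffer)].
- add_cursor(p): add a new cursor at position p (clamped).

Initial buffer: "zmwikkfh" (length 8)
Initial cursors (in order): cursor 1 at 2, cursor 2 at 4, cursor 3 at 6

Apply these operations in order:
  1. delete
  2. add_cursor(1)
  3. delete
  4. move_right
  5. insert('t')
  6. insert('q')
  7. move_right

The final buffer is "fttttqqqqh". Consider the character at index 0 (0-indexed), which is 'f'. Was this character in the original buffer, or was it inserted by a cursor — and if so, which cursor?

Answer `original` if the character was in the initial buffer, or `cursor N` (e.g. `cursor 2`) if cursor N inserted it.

After op 1 (delete): buffer="zwkfh" (len 5), cursors c1@1 c2@2 c3@3, authorship .....
After op 2 (add_cursor(1)): buffer="zwkfh" (len 5), cursors c1@1 c4@1 c2@2 c3@3, authorship .....
After op 3 (delete): buffer="fh" (len 2), cursors c1@0 c2@0 c3@0 c4@0, authorship ..
After op 4 (move_right): buffer="fh" (len 2), cursors c1@1 c2@1 c3@1 c4@1, authorship ..
After op 5 (insert('t')): buffer="ftttth" (len 6), cursors c1@5 c2@5 c3@5 c4@5, authorship .1234.
After op 6 (insert('q')): buffer="fttttqqqqh" (len 10), cursors c1@9 c2@9 c3@9 c4@9, authorship .12341234.
After op 7 (move_right): buffer="fttttqqqqh" (len 10), cursors c1@10 c2@10 c3@10 c4@10, authorship .12341234.
Authorship (.=original, N=cursor N): . 1 2 3 4 1 2 3 4 .
Index 0: author = original

Answer: original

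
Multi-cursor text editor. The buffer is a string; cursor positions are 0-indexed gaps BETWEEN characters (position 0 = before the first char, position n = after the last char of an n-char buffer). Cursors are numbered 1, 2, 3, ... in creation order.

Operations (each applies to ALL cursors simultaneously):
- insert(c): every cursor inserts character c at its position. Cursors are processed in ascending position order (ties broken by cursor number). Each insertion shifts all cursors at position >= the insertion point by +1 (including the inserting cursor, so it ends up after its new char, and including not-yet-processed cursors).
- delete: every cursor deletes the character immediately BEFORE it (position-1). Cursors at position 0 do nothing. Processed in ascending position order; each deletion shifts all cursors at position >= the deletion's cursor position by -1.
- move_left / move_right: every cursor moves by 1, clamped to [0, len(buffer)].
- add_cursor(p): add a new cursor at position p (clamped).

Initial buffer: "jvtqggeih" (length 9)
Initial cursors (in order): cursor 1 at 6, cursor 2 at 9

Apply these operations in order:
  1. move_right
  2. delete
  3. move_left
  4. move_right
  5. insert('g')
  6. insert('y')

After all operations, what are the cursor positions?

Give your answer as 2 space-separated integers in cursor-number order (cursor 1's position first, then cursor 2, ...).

After op 1 (move_right): buffer="jvtqggeih" (len 9), cursors c1@7 c2@9, authorship .........
After op 2 (delete): buffer="jvtqggi" (len 7), cursors c1@6 c2@7, authorship .......
After op 3 (move_left): buffer="jvtqggi" (len 7), cursors c1@5 c2@6, authorship .......
After op 4 (move_right): buffer="jvtqggi" (len 7), cursors c1@6 c2@7, authorship .......
After op 5 (insert('g')): buffer="jvtqgggig" (len 9), cursors c1@7 c2@9, authorship ......1.2
After op 6 (insert('y')): buffer="jvtqgggyigy" (len 11), cursors c1@8 c2@11, authorship ......11.22

Answer: 8 11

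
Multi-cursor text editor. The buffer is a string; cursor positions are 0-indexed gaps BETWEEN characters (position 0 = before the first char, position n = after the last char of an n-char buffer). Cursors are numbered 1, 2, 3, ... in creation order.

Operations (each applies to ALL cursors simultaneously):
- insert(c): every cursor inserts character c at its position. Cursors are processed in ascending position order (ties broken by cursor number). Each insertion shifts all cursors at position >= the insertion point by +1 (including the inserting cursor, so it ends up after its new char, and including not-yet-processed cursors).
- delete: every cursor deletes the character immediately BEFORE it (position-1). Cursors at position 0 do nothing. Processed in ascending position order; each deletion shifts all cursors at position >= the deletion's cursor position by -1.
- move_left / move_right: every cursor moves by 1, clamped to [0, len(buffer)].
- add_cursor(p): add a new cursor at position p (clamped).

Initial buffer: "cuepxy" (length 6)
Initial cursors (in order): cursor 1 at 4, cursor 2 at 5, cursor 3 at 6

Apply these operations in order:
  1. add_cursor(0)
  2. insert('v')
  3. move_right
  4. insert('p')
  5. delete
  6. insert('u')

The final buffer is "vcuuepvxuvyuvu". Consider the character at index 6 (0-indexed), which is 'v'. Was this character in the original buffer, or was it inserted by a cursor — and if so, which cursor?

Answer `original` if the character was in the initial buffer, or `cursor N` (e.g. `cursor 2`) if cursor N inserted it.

Answer: cursor 1

Derivation:
After op 1 (add_cursor(0)): buffer="cuepxy" (len 6), cursors c4@0 c1@4 c2@5 c3@6, authorship ......
After op 2 (insert('v')): buffer="vcuepvxvyv" (len 10), cursors c4@1 c1@6 c2@8 c3@10, authorship 4....1.2.3
After op 3 (move_right): buffer="vcuepvxvyv" (len 10), cursors c4@2 c1@7 c2@9 c3@10, authorship 4....1.2.3
After op 4 (insert('p')): buffer="vcpuepvxpvypvp" (len 14), cursors c4@3 c1@9 c2@12 c3@14, authorship 4.4...1.12.233
After op 5 (delete): buffer="vcuepvxvyv" (len 10), cursors c4@2 c1@7 c2@9 c3@10, authorship 4....1.2.3
After op 6 (insert('u')): buffer="vcuuepvxuvyuvu" (len 14), cursors c4@3 c1@9 c2@12 c3@14, authorship 4.4...1.12.233
Authorship (.=original, N=cursor N): 4 . 4 . . . 1 . 1 2 . 2 3 3
Index 6: author = 1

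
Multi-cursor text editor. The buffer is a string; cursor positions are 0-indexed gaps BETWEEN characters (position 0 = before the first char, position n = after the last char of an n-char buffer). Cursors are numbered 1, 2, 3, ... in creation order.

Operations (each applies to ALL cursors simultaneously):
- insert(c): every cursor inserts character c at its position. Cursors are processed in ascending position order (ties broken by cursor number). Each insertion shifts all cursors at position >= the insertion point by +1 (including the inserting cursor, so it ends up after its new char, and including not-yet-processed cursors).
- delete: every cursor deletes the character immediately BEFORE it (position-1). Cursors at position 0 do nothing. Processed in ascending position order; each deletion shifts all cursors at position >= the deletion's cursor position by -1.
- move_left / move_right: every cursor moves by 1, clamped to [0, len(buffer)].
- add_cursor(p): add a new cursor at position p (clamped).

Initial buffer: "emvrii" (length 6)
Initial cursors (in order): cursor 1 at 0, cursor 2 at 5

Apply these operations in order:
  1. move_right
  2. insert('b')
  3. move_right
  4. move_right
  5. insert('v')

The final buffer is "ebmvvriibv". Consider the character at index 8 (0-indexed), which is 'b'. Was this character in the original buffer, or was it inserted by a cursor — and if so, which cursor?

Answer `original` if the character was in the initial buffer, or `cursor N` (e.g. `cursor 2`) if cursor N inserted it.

Answer: cursor 2

Derivation:
After op 1 (move_right): buffer="emvrii" (len 6), cursors c1@1 c2@6, authorship ......
After op 2 (insert('b')): buffer="ebmvriib" (len 8), cursors c1@2 c2@8, authorship .1.....2
After op 3 (move_right): buffer="ebmvriib" (len 8), cursors c1@3 c2@8, authorship .1.....2
After op 4 (move_right): buffer="ebmvriib" (len 8), cursors c1@4 c2@8, authorship .1.....2
After op 5 (insert('v')): buffer="ebmvvriibv" (len 10), cursors c1@5 c2@10, authorship .1..1...22
Authorship (.=original, N=cursor N): . 1 . . 1 . . . 2 2
Index 8: author = 2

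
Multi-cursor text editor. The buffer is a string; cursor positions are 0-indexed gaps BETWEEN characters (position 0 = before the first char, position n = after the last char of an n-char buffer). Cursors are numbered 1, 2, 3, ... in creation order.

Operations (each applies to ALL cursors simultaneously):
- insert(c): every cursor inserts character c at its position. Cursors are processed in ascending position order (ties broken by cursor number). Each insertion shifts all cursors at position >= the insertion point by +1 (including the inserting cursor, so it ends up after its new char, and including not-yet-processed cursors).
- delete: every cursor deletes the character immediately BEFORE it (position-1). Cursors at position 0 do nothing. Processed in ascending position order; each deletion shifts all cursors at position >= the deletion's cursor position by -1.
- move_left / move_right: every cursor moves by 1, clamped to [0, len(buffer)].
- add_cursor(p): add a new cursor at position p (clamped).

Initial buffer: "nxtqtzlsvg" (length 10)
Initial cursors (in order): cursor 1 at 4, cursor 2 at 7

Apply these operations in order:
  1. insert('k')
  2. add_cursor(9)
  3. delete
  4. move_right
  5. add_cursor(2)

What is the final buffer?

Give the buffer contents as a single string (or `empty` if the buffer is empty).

Answer: nxtqtzsvg

Derivation:
After op 1 (insert('k')): buffer="nxtqktzlksvg" (len 12), cursors c1@5 c2@9, authorship ....1...2...
After op 2 (add_cursor(9)): buffer="nxtqktzlksvg" (len 12), cursors c1@5 c2@9 c3@9, authorship ....1...2...
After op 3 (delete): buffer="nxtqtzsvg" (len 9), cursors c1@4 c2@6 c3@6, authorship .........
After op 4 (move_right): buffer="nxtqtzsvg" (len 9), cursors c1@5 c2@7 c3@7, authorship .........
After op 5 (add_cursor(2)): buffer="nxtqtzsvg" (len 9), cursors c4@2 c1@5 c2@7 c3@7, authorship .........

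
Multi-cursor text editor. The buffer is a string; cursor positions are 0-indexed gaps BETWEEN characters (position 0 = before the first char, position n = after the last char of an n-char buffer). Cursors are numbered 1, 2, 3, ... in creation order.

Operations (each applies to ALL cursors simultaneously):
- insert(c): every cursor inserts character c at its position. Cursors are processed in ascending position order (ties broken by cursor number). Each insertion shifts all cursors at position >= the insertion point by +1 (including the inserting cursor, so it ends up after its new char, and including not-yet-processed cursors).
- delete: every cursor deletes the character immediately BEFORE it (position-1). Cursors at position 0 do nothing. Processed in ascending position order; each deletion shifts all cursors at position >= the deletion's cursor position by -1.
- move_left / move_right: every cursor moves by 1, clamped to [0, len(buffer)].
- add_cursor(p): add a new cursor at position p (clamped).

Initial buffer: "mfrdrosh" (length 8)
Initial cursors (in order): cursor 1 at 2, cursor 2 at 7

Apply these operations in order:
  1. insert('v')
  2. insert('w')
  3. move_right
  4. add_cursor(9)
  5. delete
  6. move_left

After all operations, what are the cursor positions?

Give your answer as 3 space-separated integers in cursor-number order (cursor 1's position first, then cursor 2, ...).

Answer: 3 8 6

Derivation:
After op 1 (insert('v')): buffer="mfvrdrosvh" (len 10), cursors c1@3 c2@9, authorship ..1.....2.
After op 2 (insert('w')): buffer="mfvwrdrosvwh" (len 12), cursors c1@4 c2@11, authorship ..11.....22.
After op 3 (move_right): buffer="mfvwrdrosvwh" (len 12), cursors c1@5 c2@12, authorship ..11.....22.
After op 4 (add_cursor(9)): buffer="mfvwrdrosvwh" (len 12), cursors c1@5 c3@9 c2@12, authorship ..11.....22.
After op 5 (delete): buffer="mfvwdrovw" (len 9), cursors c1@4 c3@7 c2@9, authorship ..11...22
After op 6 (move_left): buffer="mfvwdrovw" (len 9), cursors c1@3 c3@6 c2@8, authorship ..11...22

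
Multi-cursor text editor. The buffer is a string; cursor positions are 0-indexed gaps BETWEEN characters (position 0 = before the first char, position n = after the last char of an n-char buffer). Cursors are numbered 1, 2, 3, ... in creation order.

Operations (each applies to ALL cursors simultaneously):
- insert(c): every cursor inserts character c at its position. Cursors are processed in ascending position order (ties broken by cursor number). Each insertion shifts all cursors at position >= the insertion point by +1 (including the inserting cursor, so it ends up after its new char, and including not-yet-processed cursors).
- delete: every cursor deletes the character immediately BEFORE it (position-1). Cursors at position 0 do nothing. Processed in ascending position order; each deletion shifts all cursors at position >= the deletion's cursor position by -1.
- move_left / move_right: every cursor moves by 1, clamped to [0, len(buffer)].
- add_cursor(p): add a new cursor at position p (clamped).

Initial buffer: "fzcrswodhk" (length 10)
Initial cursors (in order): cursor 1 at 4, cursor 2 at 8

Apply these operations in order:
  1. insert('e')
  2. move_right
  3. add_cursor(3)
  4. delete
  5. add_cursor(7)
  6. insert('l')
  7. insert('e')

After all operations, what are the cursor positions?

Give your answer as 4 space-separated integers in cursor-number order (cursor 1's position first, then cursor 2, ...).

Answer: 8 16 4 13

Derivation:
After op 1 (insert('e')): buffer="fzcreswodehk" (len 12), cursors c1@5 c2@10, authorship ....1....2..
After op 2 (move_right): buffer="fzcreswodehk" (len 12), cursors c1@6 c2@11, authorship ....1....2..
After op 3 (add_cursor(3)): buffer="fzcreswodehk" (len 12), cursors c3@3 c1@6 c2@11, authorship ....1....2..
After op 4 (delete): buffer="fzrewodek" (len 9), cursors c3@2 c1@4 c2@8, authorship ...1...2.
After op 5 (add_cursor(7)): buffer="fzrewodek" (len 9), cursors c3@2 c1@4 c4@7 c2@8, authorship ...1...2.
After op 6 (insert('l')): buffer="fzlrelwodlelk" (len 13), cursors c3@3 c1@6 c4@10 c2@12, authorship ..3.11...422.
After op 7 (insert('e')): buffer="fzlerelewodleelek" (len 17), cursors c3@4 c1@8 c4@13 c2@16, authorship ..33.111...44222.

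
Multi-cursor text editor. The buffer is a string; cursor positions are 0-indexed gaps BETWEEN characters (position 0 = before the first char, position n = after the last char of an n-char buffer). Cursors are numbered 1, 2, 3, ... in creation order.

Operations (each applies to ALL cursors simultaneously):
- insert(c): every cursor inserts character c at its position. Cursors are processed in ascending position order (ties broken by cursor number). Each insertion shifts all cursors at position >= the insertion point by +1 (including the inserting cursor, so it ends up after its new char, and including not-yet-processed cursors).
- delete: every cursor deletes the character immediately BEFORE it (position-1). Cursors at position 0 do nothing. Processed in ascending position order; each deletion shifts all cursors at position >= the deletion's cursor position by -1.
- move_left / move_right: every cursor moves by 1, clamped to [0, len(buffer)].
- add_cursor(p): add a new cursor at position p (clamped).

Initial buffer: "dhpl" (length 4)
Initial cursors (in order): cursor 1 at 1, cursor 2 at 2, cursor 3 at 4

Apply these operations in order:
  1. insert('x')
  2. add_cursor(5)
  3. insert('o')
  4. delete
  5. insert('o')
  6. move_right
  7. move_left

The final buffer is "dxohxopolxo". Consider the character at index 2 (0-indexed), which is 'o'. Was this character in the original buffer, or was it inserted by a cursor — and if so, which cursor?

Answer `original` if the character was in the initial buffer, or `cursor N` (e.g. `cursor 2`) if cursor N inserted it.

Answer: cursor 1

Derivation:
After op 1 (insert('x')): buffer="dxhxplx" (len 7), cursors c1@2 c2@4 c3@7, authorship .1.2..3
After op 2 (add_cursor(5)): buffer="dxhxplx" (len 7), cursors c1@2 c2@4 c4@5 c3@7, authorship .1.2..3
After op 3 (insert('o')): buffer="dxohxopolxo" (len 11), cursors c1@3 c2@6 c4@8 c3@11, authorship .11.22.4.33
After op 4 (delete): buffer="dxhxplx" (len 7), cursors c1@2 c2@4 c4@5 c3@7, authorship .1.2..3
After op 5 (insert('o')): buffer="dxohxopolxo" (len 11), cursors c1@3 c2@6 c4@8 c3@11, authorship .11.22.4.33
After op 6 (move_right): buffer="dxohxopolxo" (len 11), cursors c1@4 c2@7 c4@9 c3@11, authorship .11.22.4.33
After op 7 (move_left): buffer="dxohxopolxo" (len 11), cursors c1@3 c2@6 c4@8 c3@10, authorship .11.22.4.33
Authorship (.=original, N=cursor N): . 1 1 . 2 2 . 4 . 3 3
Index 2: author = 1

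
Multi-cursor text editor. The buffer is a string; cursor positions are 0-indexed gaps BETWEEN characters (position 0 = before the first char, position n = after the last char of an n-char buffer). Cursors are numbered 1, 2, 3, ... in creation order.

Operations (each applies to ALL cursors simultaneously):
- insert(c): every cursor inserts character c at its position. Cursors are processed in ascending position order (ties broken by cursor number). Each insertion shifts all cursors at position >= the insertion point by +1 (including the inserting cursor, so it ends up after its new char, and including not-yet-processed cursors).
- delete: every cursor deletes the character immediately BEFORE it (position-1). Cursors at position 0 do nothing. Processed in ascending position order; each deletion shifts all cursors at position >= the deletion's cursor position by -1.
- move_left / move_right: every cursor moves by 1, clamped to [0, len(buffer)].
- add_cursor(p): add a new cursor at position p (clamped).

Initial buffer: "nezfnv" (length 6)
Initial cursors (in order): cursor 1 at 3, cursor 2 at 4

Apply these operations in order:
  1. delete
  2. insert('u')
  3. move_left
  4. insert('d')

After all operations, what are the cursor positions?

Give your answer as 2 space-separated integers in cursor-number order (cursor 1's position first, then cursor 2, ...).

Answer: 5 5

Derivation:
After op 1 (delete): buffer="nenv" (len 4), cursors c1@2 c2@2, authorship ....
After op 2 (insert('u')): buffer="neuunv" (len 6), cursors c1@4 c2@4, authorship ..12..
After op 3 (move_left): buffer="neuunv" (len 6), cursors c1@3 c2@3, authorship ..12..
After op 4 (insert('d')): buffer="neuddunv" (len 8), cursors c1@5 c2@5, authorship ..1122..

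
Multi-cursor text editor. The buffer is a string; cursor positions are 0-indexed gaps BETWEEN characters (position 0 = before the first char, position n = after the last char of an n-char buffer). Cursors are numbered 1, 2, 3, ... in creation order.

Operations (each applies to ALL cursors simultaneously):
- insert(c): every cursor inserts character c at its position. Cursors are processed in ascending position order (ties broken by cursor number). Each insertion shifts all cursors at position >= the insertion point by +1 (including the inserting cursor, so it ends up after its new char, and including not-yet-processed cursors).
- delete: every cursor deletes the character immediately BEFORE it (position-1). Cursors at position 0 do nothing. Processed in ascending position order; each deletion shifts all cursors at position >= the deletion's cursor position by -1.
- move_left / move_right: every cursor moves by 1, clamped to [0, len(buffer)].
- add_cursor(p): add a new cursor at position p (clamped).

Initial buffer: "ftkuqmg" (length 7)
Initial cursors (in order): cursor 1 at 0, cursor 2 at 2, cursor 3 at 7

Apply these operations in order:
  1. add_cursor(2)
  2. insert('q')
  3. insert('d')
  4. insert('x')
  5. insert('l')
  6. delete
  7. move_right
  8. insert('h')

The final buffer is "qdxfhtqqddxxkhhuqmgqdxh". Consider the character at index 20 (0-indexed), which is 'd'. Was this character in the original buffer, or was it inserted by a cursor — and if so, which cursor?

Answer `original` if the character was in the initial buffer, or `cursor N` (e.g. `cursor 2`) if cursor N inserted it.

After op 1 (add_cursor(2)): buffer="ftkuqmg" (len 7), cursors c1@0 c2@2 c4@2 c3@7, authorship .......
After op 2 (insert('q')): buffer="qftqqkuqmgq" (len 11), cursors c1@1 c2@5 c4@5 c3@11, authorship 1..24.....3
After op 3 (insert('d')): buffer="qdftqqddkuqmgqd" (len 15), cursors c1@2 c2@8 c4@8 c3@15, authorship 11..2424.....33
After op 4 (insert('x')): buffer="qdxftqqddxxkuqmgqdx" (len 19), cursors c1@3 c2@11 c4@11 c3@19, authorship 111..242424.....333
After op 5 (insert('l')): buffer="qdxlftqqddxxllkuqmgqdxl" (len 23), cursors c1@4 c2@14 c4@14 c3@23, authorship 1111..24242424.....3333
After op 6 (delete): buffer="qdxftqqddxxkuqmgqdx" (len 19), cursors c1@3 c2@11 c4@11 c3@19, authorship 111..242424.....333
After op 7 (move_right): buffer="qdxftqqddxxkuqmgqdx" (len 19), cursors c1@4 c2@12 c4@12 c3@19, authorship 111..242424.....333
After op 8 (insert('h')): buffer="qdxfhtqqddxxkhhuqmgqdxh" (len 23), cursors c1@5 c2@15 c4@15 c3@23, authorship 111.1.242424.24....3333
Authorship (.=original, N=cursor N): 1 1 1 . 1 . 2 4 2 4 2 4 . 2 4 . . . . 3 3 3 3
Index 20: author = 3

Answer: cursor 3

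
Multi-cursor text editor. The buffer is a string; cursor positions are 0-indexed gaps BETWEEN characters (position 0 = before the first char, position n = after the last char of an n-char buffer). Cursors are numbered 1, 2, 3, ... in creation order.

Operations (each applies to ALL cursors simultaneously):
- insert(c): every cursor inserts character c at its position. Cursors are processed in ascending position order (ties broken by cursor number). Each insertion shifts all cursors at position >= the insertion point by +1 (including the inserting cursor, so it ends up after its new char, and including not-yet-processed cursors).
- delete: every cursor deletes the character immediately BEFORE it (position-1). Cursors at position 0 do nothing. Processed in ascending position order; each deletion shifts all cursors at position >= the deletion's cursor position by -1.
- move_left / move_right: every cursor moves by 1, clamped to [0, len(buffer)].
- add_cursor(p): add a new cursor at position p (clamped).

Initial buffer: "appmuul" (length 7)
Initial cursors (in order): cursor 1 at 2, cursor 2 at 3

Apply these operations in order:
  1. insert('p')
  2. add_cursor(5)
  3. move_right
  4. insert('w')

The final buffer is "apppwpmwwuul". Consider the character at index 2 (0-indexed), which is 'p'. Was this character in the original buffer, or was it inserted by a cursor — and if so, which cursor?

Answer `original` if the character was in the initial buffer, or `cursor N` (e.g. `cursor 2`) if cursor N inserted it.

After op 1 (insert('p')): buffer="appppmuul" (len 9), cursors c1@3 c2@5, authorship ..1.2....
After op 2 (add_cursor(5)): buffer="appppmuul" (len 9), cursors c1@3 c2@5 c3@5, authorship ..1.2....
After op 3 (move_right): buffer="appppmuul" (len 9), cursors c1@4 c2@6 c3@6, authorship ..1.2....
After op 4 (insert('w')): buffer="apppwpmwwuul" (len 12), cursors c1@5 c2@9 c3@9, authorship ..1.12.23...
Authorship (.=original, N=cursor N): . . 1 . 1 2 . 2 3 . . .
Index 2: author = 1

Answer: cursor 1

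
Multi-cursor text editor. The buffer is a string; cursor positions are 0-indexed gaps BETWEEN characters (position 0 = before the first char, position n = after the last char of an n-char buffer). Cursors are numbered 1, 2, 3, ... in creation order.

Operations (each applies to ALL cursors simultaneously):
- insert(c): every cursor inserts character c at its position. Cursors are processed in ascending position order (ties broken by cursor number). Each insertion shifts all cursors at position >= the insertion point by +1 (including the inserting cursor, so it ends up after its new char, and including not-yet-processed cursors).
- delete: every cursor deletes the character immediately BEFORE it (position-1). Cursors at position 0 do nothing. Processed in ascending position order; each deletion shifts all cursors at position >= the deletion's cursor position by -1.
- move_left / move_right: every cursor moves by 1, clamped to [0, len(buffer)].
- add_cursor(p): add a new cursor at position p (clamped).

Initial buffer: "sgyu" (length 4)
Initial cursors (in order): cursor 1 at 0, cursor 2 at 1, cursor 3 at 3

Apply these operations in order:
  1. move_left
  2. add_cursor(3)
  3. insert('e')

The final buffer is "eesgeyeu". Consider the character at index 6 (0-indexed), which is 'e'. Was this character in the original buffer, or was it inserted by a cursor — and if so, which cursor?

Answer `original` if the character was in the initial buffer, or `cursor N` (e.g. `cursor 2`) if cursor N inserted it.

After op 1 (move_left): buffer="sgyu" (len 4), cursors c1@0 c2@0 c3@2, authorship ....
After op 2 (add_cursor(3)): buffer="sgyu" (len 4), cursors c1@0 c2@0 c3@2 c4@3, authorship ....
After op 3 (insert('e')): buffer="eesgeyeu" (len 8), cursors c1@2 c2@2 c3@5 c4@7, authorship 12..3.4.
Authorship (.=original, N=cursor N): 1 2 . . 3 . 4 .
Index 6: author = 4

Answer: cursor 4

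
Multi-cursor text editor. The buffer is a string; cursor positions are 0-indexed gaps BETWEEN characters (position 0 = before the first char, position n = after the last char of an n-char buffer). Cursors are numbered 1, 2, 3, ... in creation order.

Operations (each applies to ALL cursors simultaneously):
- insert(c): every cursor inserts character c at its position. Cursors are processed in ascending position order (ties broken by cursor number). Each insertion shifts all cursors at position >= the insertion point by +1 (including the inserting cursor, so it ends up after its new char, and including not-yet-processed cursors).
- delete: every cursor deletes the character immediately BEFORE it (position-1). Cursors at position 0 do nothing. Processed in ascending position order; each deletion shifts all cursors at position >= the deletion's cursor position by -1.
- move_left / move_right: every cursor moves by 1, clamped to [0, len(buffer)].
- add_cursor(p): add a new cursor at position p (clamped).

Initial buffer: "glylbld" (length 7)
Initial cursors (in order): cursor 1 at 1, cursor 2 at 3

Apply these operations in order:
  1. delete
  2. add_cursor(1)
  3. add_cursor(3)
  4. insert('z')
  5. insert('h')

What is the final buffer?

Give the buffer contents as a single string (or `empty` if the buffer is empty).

Answer: zhlzzhhlbzhld

Derivation:
After op 1 (delete): buffer="llbld" (len 5), cursors c1@0 c2@1, authorship .....
After op 2 (add_cursor(1)): buffer="llbld" (len 5), cursors c1@0 c2@1 c3@1, authorship .....
After op 3 (add_cursor(3)): buffer="llbld" (len 5), cursors c1@0 c2@1 c3@1 c4@3, authorship .....
After op 4 (insert('z')): buffer="zlzzlbzld" (len 9), cursors c1@1 c2@4 c3@4 c4@7, authorship 1.23..4..
After op 5 (insert('h')): buffer="zhlzzhhlbzhld" (len 13), cursors c1@2 c2@7 c3@7 c4@11, authorship 11.2323..44..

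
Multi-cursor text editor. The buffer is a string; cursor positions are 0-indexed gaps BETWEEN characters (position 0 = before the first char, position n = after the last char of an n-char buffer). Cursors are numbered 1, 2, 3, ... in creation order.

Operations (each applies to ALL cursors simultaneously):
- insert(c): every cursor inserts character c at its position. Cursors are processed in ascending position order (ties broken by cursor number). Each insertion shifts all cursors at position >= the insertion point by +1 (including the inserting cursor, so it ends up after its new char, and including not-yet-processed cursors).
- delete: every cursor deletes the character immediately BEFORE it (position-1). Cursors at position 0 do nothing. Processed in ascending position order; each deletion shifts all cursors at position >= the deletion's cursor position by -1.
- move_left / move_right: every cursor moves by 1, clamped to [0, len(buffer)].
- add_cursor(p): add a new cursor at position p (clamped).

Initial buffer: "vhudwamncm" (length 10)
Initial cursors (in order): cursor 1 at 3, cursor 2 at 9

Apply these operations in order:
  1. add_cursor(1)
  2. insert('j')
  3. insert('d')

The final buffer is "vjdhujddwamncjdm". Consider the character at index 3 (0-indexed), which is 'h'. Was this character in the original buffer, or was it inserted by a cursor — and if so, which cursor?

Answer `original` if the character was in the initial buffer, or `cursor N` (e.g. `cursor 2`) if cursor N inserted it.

Answer: original

Derivation:
After op 1 (add_cursor(1)): buffer="vhudwamncm" (len 10), cursors c3@1 c1@3 c2@9, authorship ..........
After op 2 (insert('j')): buffer="vjhujdwamncjm" (len 13), cursors c3@2 c1@5 c2@12, authorship .3..1......2.
After op 3 (insert('d')): buffer="vjdhujddwamncjdm" (len 16), cursors c3@3 c1@7 c2@15, authorship .33..11......22.
Authorship (.=original, N=cursor N): . 3 3 . . 1 1 . . . . . . 2 2 .
Index 3: author = original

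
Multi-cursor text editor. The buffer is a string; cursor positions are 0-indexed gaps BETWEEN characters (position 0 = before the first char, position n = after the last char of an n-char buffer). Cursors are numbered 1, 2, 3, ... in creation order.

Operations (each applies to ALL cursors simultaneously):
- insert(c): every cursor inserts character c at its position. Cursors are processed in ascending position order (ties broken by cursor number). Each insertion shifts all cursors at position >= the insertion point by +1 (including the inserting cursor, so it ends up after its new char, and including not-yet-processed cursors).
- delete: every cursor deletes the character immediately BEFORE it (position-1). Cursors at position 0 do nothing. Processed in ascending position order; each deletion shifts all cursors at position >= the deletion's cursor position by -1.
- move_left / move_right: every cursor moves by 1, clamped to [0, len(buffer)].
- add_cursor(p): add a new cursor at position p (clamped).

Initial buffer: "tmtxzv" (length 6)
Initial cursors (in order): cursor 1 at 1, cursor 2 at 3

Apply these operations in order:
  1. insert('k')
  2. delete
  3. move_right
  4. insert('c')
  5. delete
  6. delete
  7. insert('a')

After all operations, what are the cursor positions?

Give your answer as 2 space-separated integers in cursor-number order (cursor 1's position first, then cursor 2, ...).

Answer: 2 4

Derivation:
After op 1 (insert('k')): buffer="tkmtkxzv" (len 8), cursors c1@2 c2@5, authorship .1..2...
After op 2 (delete): buffer="tmtxzv" (len 6), cursors c1@1 c2@3, authorship ......
After op 3 (move_right): buffer="tmtxzv" (len 6), cursors c1@2 c2@4, authorship ......
After op 4 (insert('c')): buffer="tmctxczv" (len 8), cursors c1@3 c2@6, authorship ..1..2..
After op 5 (delete): buffer="tmtxzv" (len 6), cursors c1@2 c2@4, authorship ......
After op 6 (delete): buffer="ttzv" (len 4), cursors c1@1 c2@2, authorship ....
After op 7 (insert('a')): buffer="tatazv" (len 6), cursors c1@2 c2@4, authorship .1.2..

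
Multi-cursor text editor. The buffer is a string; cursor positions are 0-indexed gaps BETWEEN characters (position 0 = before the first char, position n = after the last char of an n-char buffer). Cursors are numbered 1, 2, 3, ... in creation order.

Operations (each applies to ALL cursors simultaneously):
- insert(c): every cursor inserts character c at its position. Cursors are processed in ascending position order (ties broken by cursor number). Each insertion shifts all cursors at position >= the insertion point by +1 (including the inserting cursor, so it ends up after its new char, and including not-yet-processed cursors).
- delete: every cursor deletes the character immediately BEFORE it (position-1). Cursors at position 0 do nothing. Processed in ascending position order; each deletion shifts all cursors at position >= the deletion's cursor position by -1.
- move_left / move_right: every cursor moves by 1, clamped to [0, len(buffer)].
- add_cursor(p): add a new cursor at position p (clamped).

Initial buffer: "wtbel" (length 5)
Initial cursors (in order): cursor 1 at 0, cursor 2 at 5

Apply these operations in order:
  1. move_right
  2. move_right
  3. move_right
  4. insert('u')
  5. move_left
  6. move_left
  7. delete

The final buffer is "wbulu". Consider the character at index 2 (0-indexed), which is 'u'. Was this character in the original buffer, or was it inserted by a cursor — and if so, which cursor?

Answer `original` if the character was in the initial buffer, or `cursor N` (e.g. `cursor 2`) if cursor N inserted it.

Answer: cursor 1

Derivation:
After op 1 (move_right): buffer="wtbel" (len 5), cursors c1@1 c2@5, authorship .....
After op 2 (move_right): buffer="wtbel" (len 5), cursors c1@2 c2@5, authorship .....
After op 3 (move_right): buffer="wtbel" (len 5), cursors c1@3 c2@5, authorship .....
After op 4 (insert('u')): buffer="wtbuelu" (len 7), cursors c1@4 c2@7, authorship ...1..2
After op 5 (move_left): buffer="wtbuelu" (len 7), cursors c1@3 c2@6, authorship ...1..2
After op 6 (move_left): buffer="wtbuelu" (len 7), cursors c1@2 c2@5, authorship ...1..2
After op 7 (delete): buffer="wbulu" (len 5), cursors c1@1 c2@3, authorship ..1.2
Authorship (.=original, N=cursor N): . . 1 . 2
Index 2: author = 1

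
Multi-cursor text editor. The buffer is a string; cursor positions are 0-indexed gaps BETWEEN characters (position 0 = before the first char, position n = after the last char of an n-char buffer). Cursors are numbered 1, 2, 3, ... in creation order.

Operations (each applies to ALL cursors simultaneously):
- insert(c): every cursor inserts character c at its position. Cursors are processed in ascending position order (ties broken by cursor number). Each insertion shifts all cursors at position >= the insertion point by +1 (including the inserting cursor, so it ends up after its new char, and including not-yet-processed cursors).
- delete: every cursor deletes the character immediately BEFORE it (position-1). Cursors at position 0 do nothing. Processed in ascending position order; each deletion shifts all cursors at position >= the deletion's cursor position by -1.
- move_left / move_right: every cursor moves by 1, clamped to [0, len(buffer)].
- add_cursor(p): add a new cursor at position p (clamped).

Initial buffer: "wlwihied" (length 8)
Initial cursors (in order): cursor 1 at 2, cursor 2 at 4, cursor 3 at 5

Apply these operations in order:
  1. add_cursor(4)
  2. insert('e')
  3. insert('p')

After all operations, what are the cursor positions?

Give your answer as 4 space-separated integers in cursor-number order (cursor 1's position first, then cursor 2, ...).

After op 1 (add_cursor(4)): buffer="wlwihied" (len 8), cursors c1@2 c2@4 c4@4 c3@5, authorship ........
After op 2 (insert('e')): buffer="wlewieeheied" (len 12), cursors c1@3 c2@7 c4@7 c3@9, authorship ..1..24.3...
After op 3 (insert('p')): buffer="wlepwieepphepied" (len 16), cursors c1@4 c2@10 c4@10 c3@13, authorship ..11..2424.33...

Answer: 4 10 13 10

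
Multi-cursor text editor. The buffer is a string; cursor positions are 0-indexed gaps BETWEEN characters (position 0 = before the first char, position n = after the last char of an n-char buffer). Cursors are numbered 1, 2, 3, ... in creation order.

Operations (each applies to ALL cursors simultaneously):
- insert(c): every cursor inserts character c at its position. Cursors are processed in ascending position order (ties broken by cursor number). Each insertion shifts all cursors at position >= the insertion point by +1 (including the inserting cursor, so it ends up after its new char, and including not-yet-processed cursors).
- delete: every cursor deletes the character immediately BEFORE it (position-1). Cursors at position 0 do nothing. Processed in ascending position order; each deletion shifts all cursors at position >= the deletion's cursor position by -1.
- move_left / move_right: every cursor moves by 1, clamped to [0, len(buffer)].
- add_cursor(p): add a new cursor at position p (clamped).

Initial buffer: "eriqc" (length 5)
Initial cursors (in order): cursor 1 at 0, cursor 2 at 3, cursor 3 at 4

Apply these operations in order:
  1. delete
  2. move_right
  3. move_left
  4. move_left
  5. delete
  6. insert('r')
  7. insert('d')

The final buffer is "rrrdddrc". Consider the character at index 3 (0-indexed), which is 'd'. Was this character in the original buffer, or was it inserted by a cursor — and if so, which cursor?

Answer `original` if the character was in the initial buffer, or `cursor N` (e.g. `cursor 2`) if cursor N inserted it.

Answer: cursor 1

Derivation:
After op 1 (delete): buffer="erc" (len 3), cursors c1@0 c2@2 c3@2, authorship ...
After op 2 (move_right): buffer="erc" (len 3), cursors c1@1 c2@3 c3@3, authorship ...
After op 3 (move_left): buffer="erc" (len 3), cursors c1@0 c2@2 c3@2, authorship ...
After op 4 (move_left): buffer="erc" (len 3), cursors c1@0 c2@1 c3@1, authorship ...
After op 5 (delete): buffer="rc" (len 2), cursors c1@0 c2@0 c3@0, authorship ..
After op 6 (insert('r')): buffer="rrrrc" (len 5), cursors c1@3 c2@3 c3@3, authorship 123..
After op 7 (insert('d')): buffer="rrrdddrc" (len 8), cursors c1@6 c2@6 c3@6, authorship 123123..
Authorship (.=original, N=cursor N): 1 2 3 1 2 3 . .
Index 3: author = 1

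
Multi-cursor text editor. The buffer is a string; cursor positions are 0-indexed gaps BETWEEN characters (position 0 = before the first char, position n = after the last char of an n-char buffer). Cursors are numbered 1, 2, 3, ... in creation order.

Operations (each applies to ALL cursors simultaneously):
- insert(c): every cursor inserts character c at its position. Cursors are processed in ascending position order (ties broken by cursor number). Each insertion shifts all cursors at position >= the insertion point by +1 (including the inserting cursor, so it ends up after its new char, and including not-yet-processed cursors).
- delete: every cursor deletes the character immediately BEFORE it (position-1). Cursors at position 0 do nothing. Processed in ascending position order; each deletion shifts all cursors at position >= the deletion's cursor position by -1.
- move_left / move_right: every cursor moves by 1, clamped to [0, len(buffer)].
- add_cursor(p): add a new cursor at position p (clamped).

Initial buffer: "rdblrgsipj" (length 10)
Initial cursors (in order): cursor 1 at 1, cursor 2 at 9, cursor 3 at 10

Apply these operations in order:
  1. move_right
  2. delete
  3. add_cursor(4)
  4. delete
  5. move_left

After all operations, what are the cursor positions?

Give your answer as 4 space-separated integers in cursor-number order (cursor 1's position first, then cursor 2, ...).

After op 1 (move_right): buffer="rdblrgsipj" (len 10), cursors c1@2 c2@10 c3@10, authorship ..........
After op 2 (delete): buffer="rblrgsi" (len 7), cursors c1@1 c2@7 c3@7, authorship .......
After op 3 (add_cursor(4)): buffer="rblrgsi" (len 7), cursors c1@1 c4@4 c2@7 c3@7, authorship .......
After op 4 (delete): buffer="blg" (len 3), cursors c1@0 c4@2 c2@3 c3@3, authorship ...
After op 5 (move_left): buffer="blg" (len 3), cursors c1@0 c4@1 c2@2 c3@2, authorship ...

Answer: 0 2 2 1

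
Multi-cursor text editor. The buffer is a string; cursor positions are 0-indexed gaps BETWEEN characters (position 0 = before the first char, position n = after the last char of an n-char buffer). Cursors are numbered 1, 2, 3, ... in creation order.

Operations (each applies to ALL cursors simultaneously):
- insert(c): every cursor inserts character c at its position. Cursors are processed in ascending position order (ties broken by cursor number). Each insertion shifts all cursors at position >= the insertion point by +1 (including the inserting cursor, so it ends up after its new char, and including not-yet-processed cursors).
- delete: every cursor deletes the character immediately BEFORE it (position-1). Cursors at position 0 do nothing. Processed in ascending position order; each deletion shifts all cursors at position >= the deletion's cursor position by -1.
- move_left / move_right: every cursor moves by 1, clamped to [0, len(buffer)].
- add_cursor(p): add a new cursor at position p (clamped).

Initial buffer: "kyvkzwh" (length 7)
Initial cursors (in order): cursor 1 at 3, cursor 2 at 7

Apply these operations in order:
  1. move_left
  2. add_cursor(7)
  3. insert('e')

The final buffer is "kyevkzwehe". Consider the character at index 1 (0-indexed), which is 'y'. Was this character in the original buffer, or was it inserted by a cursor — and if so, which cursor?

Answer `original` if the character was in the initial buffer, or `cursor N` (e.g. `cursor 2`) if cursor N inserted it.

After op 1 (move_left): buffer="kyvkzwh" (len 7), cursors c1@2 c2@6, authorship .......
After op 2 (add_cursor(7)): buffer="kyvkzwh" (len 7), cursors c1@2 c2@6 c3@7, authorship .......
After op 3 (insert('e')): buffer="kyevkzwehe" (len 10), cursors c1@3 c2@8 c3@10, authorship ..1....2.3
Authorship (.=original, N=cursor N): . . 1 . . . . 2 . 3
Index 1: author = original

Answer: original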